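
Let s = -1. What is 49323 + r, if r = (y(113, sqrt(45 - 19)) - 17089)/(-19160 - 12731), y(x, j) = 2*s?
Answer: 1572976884/31891 ≈ 49324.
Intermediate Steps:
y(x, j) = -2 (y(x, j) = 2*(-1) = -2)
r = 17091/31891 (r = (-2 - 17089)/(-19160 - 12731) = -17091/(-31891) = -17091*(-1/31891) = 17091/31891 ≈ 0.53592)
49323 + r = 49323 + 17091/31891 = 1572976884/31891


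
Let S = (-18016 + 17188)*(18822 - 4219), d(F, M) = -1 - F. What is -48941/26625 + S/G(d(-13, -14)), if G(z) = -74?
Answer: 160963407433/985125 ≈ 1.6339e+5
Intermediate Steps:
S = -12091284 (S = -828*14603 = -12091284)
-48941/26625 + S/G(d(-13, -14)) = -48941/26625 - 12091284/(-74) = -48941*1/26625 - 12091284*(-1/74) = -48941/26625 + 6045642/37 = 160963407433/985125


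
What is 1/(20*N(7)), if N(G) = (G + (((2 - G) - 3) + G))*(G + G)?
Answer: 1/1680 ≈ 0.00059524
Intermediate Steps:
N(G) = 2*G*(-1 + G) (N(G) = (G + ((-1 - G) + G))*(2*G) = (G - 1)*(2*G) = (-1 + G)*(2*G) = 2*G*(-1 + G))
1/(20*N(7)) = 1/(20*(2*7*(-1 + 7))) = 1/(20*(2*7*6)) = 1/(20*84) = 1/1680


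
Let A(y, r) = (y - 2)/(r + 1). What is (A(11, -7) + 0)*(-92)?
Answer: 138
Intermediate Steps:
A(y, r) = (-2 + y)/(1 + r)
(A(11, -7) + 0)*(-92) = ((-2 + 11)/(1 - 7) + 0)*(-92) = (9/(-6) + 0)*(-92) = (-1/6*9 + 0)*(-92) = (-3/2 + 0)*(-92) = -3/2*(-92) = 138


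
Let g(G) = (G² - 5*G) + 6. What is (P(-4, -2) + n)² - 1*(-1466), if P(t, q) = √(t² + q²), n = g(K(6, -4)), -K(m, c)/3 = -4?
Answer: 9586 + 360*√5 ≈ 10391.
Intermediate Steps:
K(m, c) = 12 (K(m, c) = -3*(-4) = 12)
g(G) = 6 + G² - 5*G
n = 90 (n = 6 + 12² - 5*12 = 6 + 144 - 60 = 90)
P(t, q) = √(q² + t²)
(P(-4, -2) + n)² - 1*(-1466) = (√((-2)² + (-4)²) + 90)² - 1*(-1466) = (√(4 + 16) + 90)² + 1466 = (√20 + 90)² + 1466 = (2*√5 + 90)² + 1466 = (90 + 2*√5)² + 1466 = 1466 + (90 + 2*√5)²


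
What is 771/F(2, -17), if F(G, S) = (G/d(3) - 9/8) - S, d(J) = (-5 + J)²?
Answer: 6168/131 ≈ 47.084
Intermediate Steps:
F(G, S) = -9/8 - S + G/4 (F(G, S) = (G/((-5 + 3)²) - 9/8) - S = (G/((-2)²) - 9*⅛) - S = (G/4 - 9/8) - S = (-9/8 + G/4) - S = -9/8 - S + G/4)
771/F(2, -17) = 771/(-9/8 - 1*(-17) + (¼)*2) = 771/(-9/8 + 17 + ½) = 771/(131/8) = 771*(8/131) = 6168/131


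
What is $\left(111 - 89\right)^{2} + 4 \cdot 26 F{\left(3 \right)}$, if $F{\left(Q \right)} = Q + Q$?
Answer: $1108$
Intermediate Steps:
$F{\left(Q \right)} = 2 Q$
$\left(111 - 89\right)^{2} + 4 \cdot 26 F{\left(3 \right)} = \left(111 - 89\right)^{2} + 4 \cdot 26 \cdot 2 \cdot 3 = 22^{2} + 104 \cdot 6 = 484 + 624 = 1108$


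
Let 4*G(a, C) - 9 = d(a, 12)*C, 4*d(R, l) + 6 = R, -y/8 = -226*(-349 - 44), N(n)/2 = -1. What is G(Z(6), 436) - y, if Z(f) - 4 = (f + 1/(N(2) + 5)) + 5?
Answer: 8529607/12 ≈ 7.1080e+5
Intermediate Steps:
N(n) = -2 (N(n) = 2*(-1) = -2)
y = -710544 (y = -(-1808)*(-349 - 44) = -(-1808)*(-393) = -8*88818 = -710544)
d(R, l) = -3/2 + R/4
Z(f) = 28/3 + f (Z(f) = 4 + ((f + 1/(-2 + 5)) + 5) = 4 + ((f + 1/3) + 5) = 4 + ((1/3 + f) + 5) = 4 + (16/3 + f) = 28/3 + f)
G(a, C) = 9/4 + C*(-3/2 + a/4)/4 (G(a, C) = 9/4 + ((-3/2 + a/4)*C)/4 = 9/4 + (C*(-3/2 + a/4))/4 = 9/4 + C*(-3/2 + a/4)/4)
G(Z(6), 436) - y = (9/4 + (1/16)*436*(-6 + (28/3 + 6))) - 1*(-710544) = (9/4 + (1/16)*436*(-6 + 46/3)) + 710544 = (9/4 + (1/16)*436*(28/3)) + 710544 = (9/4 + 763/3) + 710544 = 3079/12 + 710544 = 8529607/12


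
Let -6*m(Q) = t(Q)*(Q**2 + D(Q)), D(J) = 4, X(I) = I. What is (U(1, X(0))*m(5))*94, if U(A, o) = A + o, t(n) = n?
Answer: -6815/3 ≈ -2271.7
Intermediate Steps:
m(Q) = -Q*(4 + Q**2)/6 (m(Q) = -Q*(Q**2 + 4)/6 = -Q*(4 + Q**2)/6)
(U(1, X(0))*m(5))*94 = ((1 + 0)*(-1/6*5*(4 + 5**2)))*94 = (1*(-1/6*5*(4 + 25)))*94 = (1*(-1/6*5*29))*94 = (1*(-145/6))*94 = -145/6*94 = -6815/3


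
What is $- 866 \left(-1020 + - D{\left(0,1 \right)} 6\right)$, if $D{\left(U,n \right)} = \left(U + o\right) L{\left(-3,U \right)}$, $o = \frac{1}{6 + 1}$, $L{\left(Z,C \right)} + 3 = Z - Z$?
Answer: $\frac{6167652}{7} \approx 8.8109 \cdot 10^{5}$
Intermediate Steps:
$L{\left(Z,C \right)} = -3$ ($L{\left(Z,C \right)} = -3 + \left(Z - Z\right) = -3 + 0 = -3$)
$o = \frac{1}{7} \approx 0.14286$
$D{\left(U,n \right)} = - \frac{3}{7} - 3 U$ ($D{\left(U,n \right)} = \left(U + \frac{1}{7}\right) \left(-3\right) = \left(\frac{1}{7} + U\right) \left(-3\right) = - \frac{3}{7} - 3 U$)
$- 866 \left(-1020 + - D{\left(0,1 \right)} 6\right) = - 866 \left(-1020 + - (- \frac{3}{7} - 0) 6\right) = - 866 \left(-1020 + - (- \frac{3}{7} + 0) 6\right) = - 866 \left(-1020 + \left(-1\right) \left(- \frac{3}{7}\right) 6\right) = - 866 \left(-1020 + \frac{3}{7} \cdot 6\right) = - 866 \left(-1020 + \frac{18}{7}\right) = \left(-866\right) \left(- \frac{7122}{7}\right) = \frac{6167652}{7}$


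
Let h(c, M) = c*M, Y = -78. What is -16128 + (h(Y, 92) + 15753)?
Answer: -7551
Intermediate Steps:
h(c, M) = M*c
-16128 + (h(Y, 92) + 15753) = -16128 + (92*(-78) + 15753) = -16128 + (-7176 + 15753) = -16128 + 8577 = -7551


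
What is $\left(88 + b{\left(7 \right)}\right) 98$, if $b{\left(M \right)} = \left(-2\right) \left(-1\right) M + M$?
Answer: $10682$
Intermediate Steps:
$b{\left(M \right)} = 3 M$ ($b{\left(M \right)} = 2 M + M = 3 M$)
$\left(88 + b{\left(7 \right)}\right) 98 = \left(88 + 3 \cdot 7\right) 98 = \left(88 + 21\right) 98 = 109 \cdot 98 = 10682$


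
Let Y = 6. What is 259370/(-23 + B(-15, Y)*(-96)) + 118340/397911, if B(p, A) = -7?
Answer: 103282978730/258244239 ≈ 399.94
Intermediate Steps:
259370/(-23 + B(-15, Y)*(-96)) + 118340/397911 = 259370/(-23 - 7*(-96)) + 118340/397911 = 259370/(-23 + 672) + 118340*(1/397911) = 259370/649 + 118340/397911 = 103282978730/258244239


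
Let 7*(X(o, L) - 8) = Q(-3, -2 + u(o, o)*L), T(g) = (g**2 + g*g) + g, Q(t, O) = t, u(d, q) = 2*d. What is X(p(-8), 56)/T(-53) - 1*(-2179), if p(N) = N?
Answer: 1601566/735 ≈ 2179.0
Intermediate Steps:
T(g) = g + 2*g**2 (T(g) = (g**2 + g**2) + g = 2*g**2 + g = g + 2*g**2)
X(o, L) = 53/7 (X(o, L) = 8 + (1/7)*(-3) = 8 - 3/7 = 53/7)
X(p(-8), 56)/T(-53) - 1*(-2179) = 53/(7*((-53*(1 + 2*(-53))))) - 1*(-2179) = 53/(7*((-53*(1 - 106)))) + 2179 = 53/(7*((-53*(-105)))) + 2179 = (53/7)/5565 + 2179 = (53/7)*(1/5565) + 2179 = 1/735 + 2179 = 1601566/735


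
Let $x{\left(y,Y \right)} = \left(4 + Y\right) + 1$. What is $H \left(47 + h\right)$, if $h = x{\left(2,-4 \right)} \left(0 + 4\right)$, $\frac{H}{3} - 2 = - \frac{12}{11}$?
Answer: $\frac{1530}{11} \approx 139.09$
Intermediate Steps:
$H = \frac{30}{11}$ ($H = 6 + 3 \left(- \frac{12}{11}\right) = 6 - \frac{36}{11} = \frac{30}{11} \approx 2.7273$)
$x{\left(y,Y \right)} = 5 + Y$
$h = 4$ ($h = \left(5 - 4\right) \left(0 + 4\right) = 1 \cdot 4 = 4$)
$H \left(47 + h\right) = \frac{30 \left(47 + 4\right)}{11} = \frac{30}{11} \cdot 51 = \frac{1530}{11}$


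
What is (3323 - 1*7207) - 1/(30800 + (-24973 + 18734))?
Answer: -95394925/24561 ≈ -3884.0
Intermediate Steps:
(3323 - 1*7207) - 1/(30800 + (-24973 + 18734)) = (3323 - 7207) - 1/(30800 - 6239) = -3884 - 1/24561 = -95394925/24561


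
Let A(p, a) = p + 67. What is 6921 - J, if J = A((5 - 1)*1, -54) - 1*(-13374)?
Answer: -6524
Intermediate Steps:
A(p, a) = 67 + p
J = 13445 (J = (67 + (5 - 1)*1) - 1*(-13374) = (67 + 4*1) + 13374 = (67 + 4) + 13374 = 71 + 13374 = 13445)
6921 - J = 6921 - 1*13445 = 6921 - 13445 = -6524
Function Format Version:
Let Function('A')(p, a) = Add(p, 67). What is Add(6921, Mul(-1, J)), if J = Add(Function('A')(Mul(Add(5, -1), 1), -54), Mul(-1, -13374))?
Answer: -6524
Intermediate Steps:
Function('A')(p, a) = Add(67, p)
J = 13445 (J = Add(Add(67, Mul(Add(5, -1), 1)), Mul(-1, -13374)) = Add(Add(67, Mul(4, 1)), 13374) = Add(Add(67, 4), 13374) = Add(71, 13374) = 13445)
Add(6921, Mul(-1, J)) = Add(6921, Mul(-1, 13445)) = Add(6921, -13445) = -6524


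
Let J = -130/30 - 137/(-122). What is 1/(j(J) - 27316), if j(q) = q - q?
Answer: -1/27316 ≈ -3.6609e-5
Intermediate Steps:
J = -1175/366 (J = -130*1/30 - 137*(-1/122) = -13/3 + 137/122 = -1175/366 ≈ -3.2104)
j(q) = 0
1/(j(J) - 27316) = 1/(0 - 27316) = 1/(-27316) = -1/27316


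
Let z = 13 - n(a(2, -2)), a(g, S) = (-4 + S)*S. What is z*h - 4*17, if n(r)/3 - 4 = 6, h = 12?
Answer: -272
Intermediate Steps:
a(g, S) = S*(-4 + S)
n(r) = 30 (n(r) = 12 + 3*6 = 12 + 18 = 30)
z = -17 (z = 13 - 1*30 = 13 - 30 = -17)
z*h - 4*17 = -17*12 - 4*17 = -204 - 68 = -272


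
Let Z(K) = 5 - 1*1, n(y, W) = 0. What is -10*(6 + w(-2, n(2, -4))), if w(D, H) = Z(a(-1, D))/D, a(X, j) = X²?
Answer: -40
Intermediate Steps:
Z(K) = 4 (Z(K) = 5 - 1 = 4)
w(D, H) = 4/D
-10*(6 + w(-2, n(2, -4))) = -10*(6 + 4/(-2)) = -10*(6 + 4*(-½)) = -10*(6 - 2) = -10*4 = -40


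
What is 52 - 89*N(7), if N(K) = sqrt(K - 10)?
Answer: 52 - 89*I*sqrt(3) ≈ 52.0 - 154.15*I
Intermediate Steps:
N(K) = sqrt(-10 + K)
52 - 89*N(7) = 52 - 89*sqrt(-10 + 7) = 52 - 89*I*sqrt(3)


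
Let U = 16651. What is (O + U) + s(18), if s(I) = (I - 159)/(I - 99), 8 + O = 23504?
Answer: 1084016/27 ≈ 40149.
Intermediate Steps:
O = 23496 (O = -8 + 23504 = 23496)
s(I) = (-159 + I)/(-99 + I)
(O + U) + s(18) = (23496 + 16651) + (-159 + 18)/(-99 + 18) = 40147 - 141/(-81) = 40147 - 1/81*(-141) = 40147 + 47/27 = 1084016/27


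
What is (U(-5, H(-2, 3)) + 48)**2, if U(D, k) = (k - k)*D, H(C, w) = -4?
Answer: 2304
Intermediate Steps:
U(D, k) = 0 (U(D, k) = 0*D = 0)
(U(-5, H(-2, 3)) + 48)**2 = (0 + 48)**2 = 48**2 = 2304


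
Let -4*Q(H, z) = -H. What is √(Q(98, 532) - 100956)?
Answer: I*√403726/2 ≈ 317.7*I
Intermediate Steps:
Q(H, z) = H/4 (Q(H, z) = -(-1)*H/4 = H/4)
√(Q(98, 532) - 100956) = √((¼)*98 - 100956) = √(49/2 - 100956) = √(-201863/2) = I*√403726/2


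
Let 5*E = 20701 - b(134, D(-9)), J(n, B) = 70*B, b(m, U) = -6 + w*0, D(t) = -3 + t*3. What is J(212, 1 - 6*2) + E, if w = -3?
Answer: 16857/5 ≈ 3371.4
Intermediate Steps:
D(t) = -3 + 3*t
b(m, U) = -6 (b(m, U) = -6 - 3*0 = -6 + 0 = -6)
E = 20707/5 (E = (20701 - 1*(-6))/5 = (20701 + 6)/5 = (⅕)*20707 = 20707/5 ≈ 4141.4)
J(212, 1 - 6*2) + E = 70*(1 - 6*2) + 20707/5 = 70*(1 - 12) + 20707/5 = 70*(-11) + 20707/5 = -770 + 20707/5 = 16857/5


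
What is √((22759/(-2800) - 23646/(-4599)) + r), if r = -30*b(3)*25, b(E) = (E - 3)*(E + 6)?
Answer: I*√2807568393/30660 ≈ 1.7282*I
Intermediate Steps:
b(E) = (-3 + E)*(6 + E)
r = 0 (r = -30*(-18 + 3² + 3*3)*25 = -30*(-18 + 9 + 9)*25 = -30*0*25 = 0*25 = 0)
√((22759/(-2800) - 23646/(-4599)) + r) = √((22759/(-2800) - 23646/(-4599)) + 0) = √((22759*(-1/2800) - 23646*(-1/4599)) + 0) = √((-22759/2800 + 1126/219) + 0) = √(-1831421/613200 + 0) = √(-1831421/613200) = I*√2807568393/30660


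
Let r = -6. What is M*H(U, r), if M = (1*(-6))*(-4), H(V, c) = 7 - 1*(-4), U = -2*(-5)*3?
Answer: 264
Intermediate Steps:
U = 30 (U = 10*3 = 30)
H(V, c) = 11 (H(V, c) = 7 + 4 = 11)
M = 24 (M = -6*(-4) = 24)
M*H(U, r) = 24*11 = 264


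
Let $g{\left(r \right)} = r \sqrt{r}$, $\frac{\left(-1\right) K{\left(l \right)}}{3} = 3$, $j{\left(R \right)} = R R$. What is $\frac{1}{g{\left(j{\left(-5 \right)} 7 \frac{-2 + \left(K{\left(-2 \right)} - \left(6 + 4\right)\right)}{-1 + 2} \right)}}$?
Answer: $\frac{i \sqrt{3}}{385875} \approx 4.4886 \cdot 10^{-6} i$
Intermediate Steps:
$j{\left(R \right)} = R^{2}$
$K{\left(l \right)} = -9$ ($K{\left(l \right)} = \left(-3\right) 3 = -9$)
$g{\left(r \right)} = r^{\frac{3}{2}}$
$\frac{1}{g{\left(j{\left(-5 \right)} 7 \frac{-2 + \left(K{\left(-2 \right)} - \left(6 + 4\right)\right)}{-1 + 2} \right)}} = \frac{1}{\left(\left(-5\right)^{2} \cdot 7 \frac{-2 - 19}{-1 + 2}\right)^{\frac{3}{2}}} = \frac{1}{\left(25 \cdot 7 \frac{-2 - 19}{1}\right)^{\frac{3}{2}}} = \frac{1}{\left(175 \left(-2 - 19\right) 1\right)^{\frac{3}{2}}} = \frac{1}{\left(175 \left(\left(-21\right) 1\right)\right)^{\frac{3}{2}}} = \frac{1}{\left(175 \left(-21\right)\right)^{\frac{3}{2}}} = \frac{1}{\left(-3675\right)^{\frac{3}{2}}} = \frac{1}{\left(-128625\right) i \sqrt{3}} = \frac{i \sqrt{3}}{385875}$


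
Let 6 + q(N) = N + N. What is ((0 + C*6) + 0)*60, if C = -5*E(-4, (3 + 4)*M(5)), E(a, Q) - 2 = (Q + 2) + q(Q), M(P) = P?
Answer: -185400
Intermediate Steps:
q(N) = -6 + 2*N (q(N) = -6 + (N + N) = -6 + 2*N)
E(a, Q) = -2 + 3*Q (E(a, Q) = 2 + ((Q + 2) + (-6 + 2*Q)) = 2 + ((2 + Q) + (-6 + 2*Q)) = 2 + (-4 + 3*Q) = -2 + 3*Q)
C = -515 (C = -5*(-2 + 3*((3 + 4)*5)) = -5*(-2 + 3*(7*5)) = -5*(-2 + 3*35) = -5*(-2 + 105) = -5*103 = -515)
((0 + C*6) + 0)*60 = ((0 - 515*6) + 0)*60 = ((0 - 3090) + 0)*60 = (-3090 + 0)*60 = -3090*60 = -185400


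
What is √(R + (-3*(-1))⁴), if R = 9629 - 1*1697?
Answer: √8013 ≈ 89.515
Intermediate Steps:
R = 7932 (R = 9629 - 1697 = 7932)
√(R + (-3*(-1))⁴) = √(7932 + (-3*(-1))⁴) = √(7932 + 3⁴) = √(7932 + 81) = √8013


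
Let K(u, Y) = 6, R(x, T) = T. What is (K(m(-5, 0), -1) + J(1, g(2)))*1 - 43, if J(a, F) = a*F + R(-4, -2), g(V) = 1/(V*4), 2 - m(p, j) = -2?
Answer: -311/8 ≈ -38.875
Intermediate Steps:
m(p, j) = 4 (m(p, j) = 2 - 1*(-2) = 2 + 2 = 4)
g(V) = 1/(4*V)
J(a, F) = -2 + F*a (J(a, F) = a*F - 2 = F*a - 2 = -2 + F*a)
(K(m(-5, 0), -1) + J(1, g(2)))*1 - 43 = (6 + (-2 + ((¼)/2)*1))*1 - 43 = (6 + (-2 + ((¼)*(½))*1))*1 - 43 = (6 + (-2 + (⅛)*1))*1 - 43 = (6 + (-2 + ⅛))*1 - 43 = (6 - 15/8)*1 - 43 = (33/8)*1 - 43 = 33/8 - 43 = -311/8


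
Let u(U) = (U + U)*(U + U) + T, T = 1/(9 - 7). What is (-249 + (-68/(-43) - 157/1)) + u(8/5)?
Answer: -846409/2150 ≈ -393.68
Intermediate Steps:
T = ½ (T = 1/2 = ½ ≈ 0.50000)
u(U) = ½ + 4*U² (u(U) = (U + U)*(U + U) + ½ = (2*U)*(2*U) + ½ = 4*U² + ½ = ½ + 4*U²)
(-249 + (-68/(-43) - 157/1)) + u(8/5) = (-249 + (-68/(-43) - 157/1)) + (½ + 4*(8/5)²) = (-249 + (-68*(-1/43) - 157*1)) + (½ + 4*(8*(⅕))²) = (-249 + (68/43 - 157)) + (½ + 4*(8/5)²) = (-249 - 6683/43) + (½ + 4*(64/25)) = -17390/43 + (½ + 256/25) = -17390/43 + 537/50 = -846409/2150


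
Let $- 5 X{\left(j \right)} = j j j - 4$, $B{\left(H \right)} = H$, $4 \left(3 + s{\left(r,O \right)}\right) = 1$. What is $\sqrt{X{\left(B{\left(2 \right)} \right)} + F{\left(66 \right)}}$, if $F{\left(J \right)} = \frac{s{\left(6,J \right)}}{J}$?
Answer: $\frac{i \sqrt{3030}}{60} \approx 0.91742 i$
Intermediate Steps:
$s{\left(r,O \right)} = - \frac{11}{4}$ ($s{\left(r,O \right)} = -3 + \frac{1}{4} \cdot 1 = -3 + \frac{1}{4} = - \frac{11}{4}$)
$X{\left(j \right)} = \frac{4}{5} - \frac{j^{3}}{5}$ ($X{\left(j \right)} = - \frac{j j j - 4}{5} = - \frac{j j^{2} - 4}{5} = - \frac{j^{3} - 4}{5} = - \frac{-4 + j^{3}}{5} = \frac{4}{5} - \frac{j^{3}}{5}$)
$F{\left(J \right)} = - \frac{11}{4 J}$
$\sqrt{X{\left(B{\left(2 \right)} \right)} + F{\left(66 \right)}} = \sqrt{\left(\frac{4}{5} - \frac{2^{3}}{5}\right) - \frac{11}{4 \cdot 66}} = \sqrt{\left(\frac{4}{5} - \frac{8}{5}\right) - \frac{1}{24}} = \sqrt{- \frac{4}{5} - \frac{1}{24}} = \sqrt{- \frac{101}{120}} = \frac{i \sqrt{3030}}{60}$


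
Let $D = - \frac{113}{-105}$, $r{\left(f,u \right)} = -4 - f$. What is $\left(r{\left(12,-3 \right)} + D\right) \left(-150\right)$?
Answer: $\frac{15670}{7} \approx 2238.6$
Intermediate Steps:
$D = \frac{113}{105}$ ($D = \left(-113\right) \left(- \frac{1}{105}\right) = \frac{113}{105} \approx 1.0762$)
$\left(r{\left(12,-3 \right)} + D\right) \left(-150\right) = \left(\left(-4 - 12\right) + \frac{113}{105}\right) \left(-150\right) = \left(-16 + \frac{113}{105}\right) \left(-150\right) = \left(- \frac{1567}{105}\right) \left(-150\right) = \frac{15670}{7}$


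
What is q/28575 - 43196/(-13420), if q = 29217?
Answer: 27106964/6391275 ≈ 4.2412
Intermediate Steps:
q/28575 - 43196/(-13420) = 29217/28575 - 43196/(-13420) = 29217*(1/28575) - 43196*(-1/13420) = 9739/9525 + 10799/3355 = 27106964/6391275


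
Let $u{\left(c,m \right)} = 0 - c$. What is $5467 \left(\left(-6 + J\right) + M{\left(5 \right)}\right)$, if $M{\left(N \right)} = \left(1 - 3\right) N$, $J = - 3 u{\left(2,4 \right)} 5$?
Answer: $76538$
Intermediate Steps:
$u{\left(c,m \right)} = - c$
$J = 30$ ($J = - 3 \left(\left(-1\right) 2\right) 5 = \left(-3\right) \left(-2\right) 5 = 6 \cdot 5 = 30$)
$M{\left(N \right)} = - 2 N$
$5467 \left(\left(-6 + J\right) + M{\left(5 \right)}\right) = 5467 \left(\left(-6 + 30\right) - 10\right) = 5467 \left(24 - 10\right) = 5467 \cdot 14 = 76538$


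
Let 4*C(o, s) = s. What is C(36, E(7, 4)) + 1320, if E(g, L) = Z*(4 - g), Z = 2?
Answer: 2637/2 ≈ 1318.5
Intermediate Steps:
E(g, L) = 8 - 2*g (E(g, L) = 2*(4 - g) = 8 - 2*g)
C(o, s) = s/4
C(36, E(7, 4)) + 1320 = (8 - 2*7)/4 + 1320 = (8 - 14)/4 + 1320 = (1/4)*(-6) + 1320 = -3/2 + 1320 = 2637/2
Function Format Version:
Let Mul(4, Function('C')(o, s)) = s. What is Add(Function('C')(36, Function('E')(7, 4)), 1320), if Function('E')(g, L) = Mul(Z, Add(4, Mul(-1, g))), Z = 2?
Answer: Rational(2637, 2) ≈ 1318.5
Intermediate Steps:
Function('E')(g, L) = Add(8, Mul(-2, g)) (Function('E')(g, L) = Mul(2, Add(4, Mul(-1, g))) = Add(8, Mul(-2, g)))
Function('C')(o, s) = Mul(Rational(1, 4), s)
Add(Function('C')(36, Function('E')(7, 4)), 1320) = Add(Mul(Rational(1, 4), Add(8, Mul(-2, 7))), 1320) = Add(Mul(Rational(1, 4), Add(8, -14)), 1320) = Add(Mul(Rational(1, 4), -6), 1320) = Add(Rational(-3, 2), 1320) = Rational(2637, 2)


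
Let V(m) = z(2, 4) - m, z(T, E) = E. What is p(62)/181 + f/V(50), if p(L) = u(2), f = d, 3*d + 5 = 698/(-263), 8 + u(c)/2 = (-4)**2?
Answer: 315019/2189738 ≈ 0.14386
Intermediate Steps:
u(c) = 16 (u(c) = -16 + 2*(-4)**2 = -16 + 2*16 = -16 + 32 = 16)
d = -671/263 (d = -5/3 + (698/(-263))/3 = -5/3 + (698*(-1/263))/3 = -5/3 + (1/3)*(-698/263) = -5/3 - 698/789 = -671/263 ≈ -2.5513)
V(m) = 4 - m
f = -671/263 ≈ -2.5513
p(L) = 16
p(62)/181 + f/V(50) = 16/181 - 671/(263*(4 - 1*50)) = 16*(1/181) - 671/(263*(4 - 50)) = 16/181 - 671/263/(-46) = 16/181 - 671/263*(-1/46) = 16/181 + 671/12098 = 315019/2189738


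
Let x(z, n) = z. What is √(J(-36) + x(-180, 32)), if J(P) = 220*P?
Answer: 90*I ≈ 90.0*I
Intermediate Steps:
√(J(-36) + x(-180, 32)) = √(220*(-36) - 180) = √(-7920 - 180) = √(-8100) = 90*I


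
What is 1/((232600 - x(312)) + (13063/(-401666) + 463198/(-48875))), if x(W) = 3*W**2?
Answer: -19631425750/1166921584515993 ≈ -1.6823e-5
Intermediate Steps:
1/((232600 - x(312)) + (13063/(-401666) + 463198/(-48875))) = 1/((232600 - 3*312**2) + (13063/(-401666) + 463198/(-48875))) = 1/((232600 - 3*97344) + (13063*(-1/401666) + 463198*(-1/48875))) = 1/((232600 - 1*292032) + (-13063/401666 - 463198/48875)) = 1/((232600 - 292032) - 186689341993/19631425750) = 1/(-59432 - 186689341993/19631425750) = 1/(-1166921584515993/19631425750) = -19631425750/1166921584515993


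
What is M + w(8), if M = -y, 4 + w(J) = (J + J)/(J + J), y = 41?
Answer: -44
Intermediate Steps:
w(J) = -3 (w(J) = -4 + (J + J)/(J + J) = -4 + (2*J)/((2*J)) = -4 + (2*J)*(1/(2*J)) = -4 + 1 = -3)
M = -41 (M = -1*41 = -41)
M + w(8) = -41 - 3 = -44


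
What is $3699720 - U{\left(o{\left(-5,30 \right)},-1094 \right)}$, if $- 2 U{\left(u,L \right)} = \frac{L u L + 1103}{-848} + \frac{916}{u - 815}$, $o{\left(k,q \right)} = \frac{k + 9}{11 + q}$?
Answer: $\frac{8595275713714075}{2323267296} \approx 3.6996 \cdot 10^{6}$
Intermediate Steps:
$o{\left(k,q \right)} = \frac{9 + k}{11 + q}$
$U{\left(u,L \right)} = \frac{1103}{1696} - \frac{458}{-815 + u} + \frac{u L^{2}}{1696}$ ($U{\left(u,L \right)} = - \frac{\frac{L u L + 1103}{-848} + \frac{916}{u - 815}}{2} = - \frac{\left(u L^{2} + 1103\right) \left(- \frac{1}{848}\right) + \frac{916}{-815 + u}}{2} = - \frac{\left(1103 + u L^{2}\right) \left(- \frac{1}{848}\right) + \frac{916}{-815 + u}}{2} = - \frac{\left(- \frac{1103}{848} - \frac{u L^{2}}{848}\right) + \frac{916}{-815 + u}}{2} = - \frac{- \frac{1103}{848} + \frac{916}{-815 + u} - \frac{u L^{2}}{848}}{2} = \frac{1103}{1696} - \frac{458}{-815 + u} + \frac{u L^{2}}{1696}$)
$3699720 - U{\left(o{\left(-5,30 \right)},-1094 \right)} = 3699720 - \frac{-1675713 + 1103 \frac{9 - 5}{11 + 30} + \left(-1094\right)^{2} \left(\frac{9 - 5}{11 + 30}\right)^{2} - 815 \frac{9 - 5}{11 + 30} \left(-1094\right)^{2}}{1696 \left(-815 + \frac{9 - 5}{11 + 30}\right)} = 3699720 - \frac{-1675713 + 1103 \cdot \frac{1}{41} \cdot 4 + 1196836 \left(\frac{1}{41} \cdot 4\right)^{2} - 815 \cdot \frac{1}{41} \cdot 4 \cdot 1196836}{1696 \left(-815 + \frac{1}{41} \cdot 4\right)} = 3699720 - \frac{-1675713 + 1103 \cdot \frac{4}{41} + 1196836 \left(\frac{4}{41}\right)^{2} - \frac{3260}{41} \cdot 1196836}{1696 \left(-815 + \frac{4}{41}\right)} = 3699720 - \frac{-1675713 + \frac{4412}{41} + 1196836 \cdot \frac{16}{1681} - \frac{3901685360}{41}}{1696 \left(- \frac{33411}{41}\right)} = 3699720 - \frac{1}{1696} \left(- \frac{41}{33411}\right) \left(-1675713 + \frac{4412}{41} + \frac{19149376}{1681} - \frac{3901685360}{41}\right) = 3699720 - \frac{1}{1696} \left(- \frac{41}{33411}\right) \left(- \frac{162766643045}{1681}\right) = 3699720 - \frac{162766643045}{2323267296} = \frac{8595275713714075}{2323267296}$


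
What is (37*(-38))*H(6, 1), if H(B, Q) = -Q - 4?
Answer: 7030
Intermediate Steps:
H(B, Q) = -4 - Q
(37*(-38))*H(6, 1) = (37*(-38))*(-4 - 1*1) = -1406*(-4 - 1) = -1406*(-5) = 7030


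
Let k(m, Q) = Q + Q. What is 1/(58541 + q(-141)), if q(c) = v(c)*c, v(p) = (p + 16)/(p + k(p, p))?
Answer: 3/175498 ≈ 1.7094e-5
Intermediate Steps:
k(m, Q) = 2*Q
v(p) = (16 + p)/(3*p) (v(p) = (p + 16)/(p + 2*p) = (16 + p)/((3*p)) = (16 + p)*(1/(3*p)) = (16 + p)/(3*p))
q(c) = 16/3 + c/3 (q(c) = ((16 + c)/(3*c))*c = 16/3 + c/3)
1/(58541 + q(-141)) = 1/(58541 + (16/3 + (⅓)*(-141))) = 1/(58541 + (16/3 - 47)) = 1/(58541 - 125/3) = 1/(175498/3) = 3/175498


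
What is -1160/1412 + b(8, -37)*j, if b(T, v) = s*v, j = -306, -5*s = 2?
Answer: -7994782/1765 ≈ -4529.6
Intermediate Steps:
s = -⅖ (s = -⅕*2 = -⅖ ≈ -0.40000)
b(T, v) = -2*v/5
-1160/1412 + b(8, -37)*j = -1160/1412 - ⅖*(-37)*(-306) = -1160*1/1412 + (74/5)*(-306) = -290/353 - 22644/5 = -7994782/1765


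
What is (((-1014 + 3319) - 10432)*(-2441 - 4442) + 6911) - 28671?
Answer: 55916381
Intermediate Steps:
(((-1014 + 3319) - 10432)*(-2441 - 4442) + 6911) - 28671 = ((2305 - 10432)*(-6883) + 6911) - 28671 = (-8127*(-6883) + 6911) - 28671 = (55938141 + 6911) - 28671 = 55945052 - 28671 = 55916381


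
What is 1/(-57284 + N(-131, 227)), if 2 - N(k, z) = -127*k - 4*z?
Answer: -1/73011 ≈ -1.3697e-5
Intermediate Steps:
N(k, z) = 2 + 4*z + 127*k (N(k, z) = 2 - (-127*k - 4*z) = 2 + (4*z + 127*k) = 2 + 4*z + 127*k)
1/(-57284 + N(-131, 227)) = 1/(-57284 + (2 + 4*227 + 127*(-131))) = 1/(-57284 + (2 + 908 - 16637)) = 1/(-57284 - 15727) = 1/(-73011) = -1/73011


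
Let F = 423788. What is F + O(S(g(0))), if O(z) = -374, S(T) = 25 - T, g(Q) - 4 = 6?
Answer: 423414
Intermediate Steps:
g(Q) = 10 (g(Q) = 4 + 6 = 10)
F + O(S(g(0))) = 423788 - 374 = 423414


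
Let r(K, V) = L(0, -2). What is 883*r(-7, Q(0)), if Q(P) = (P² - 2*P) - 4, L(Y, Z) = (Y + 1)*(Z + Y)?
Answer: -1766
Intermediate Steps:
L(Y, Z) = (1 + Y)*(Y + Z)
Q(P) = -4 + P² - 2*P
r(K, V) = -2 (r(K, V) = 0 - 2 + 0² + 0*(-2) = 0 - 2 + 0 + 0 = -2)
883*r(-7, Q(0)) = 883*(-2) = -1766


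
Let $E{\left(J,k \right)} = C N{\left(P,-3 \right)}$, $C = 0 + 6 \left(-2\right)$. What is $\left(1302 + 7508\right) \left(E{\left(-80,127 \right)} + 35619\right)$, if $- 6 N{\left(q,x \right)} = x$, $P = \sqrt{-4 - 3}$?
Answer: $313750530$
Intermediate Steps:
$P = i \sqrt{7}$ ($P = \sqrt{-7} = i \sqrt{7} \approx 2.6458 i$)
$C = -12$ ($C = 0 - 12 = -12$)
$N{\left(q,x \right)} = - \frac{x}{6}$
$E{\left(J,k \right)} = -6$ ($E{\left(J,k \right)} = - 12 \left(\left(- \frac{1}{6}\right) \left(-3\right)\right) = \left(-12\right) \frac{1}{2} = -6$)
$\left(1302 + 7508\right) \left(E{\left(-80,127 \right)} + 35619\right) = \left(1302 + 7508\right) \left(-6 + 35619\right) = 8810 \cdot 35613 = 313750530$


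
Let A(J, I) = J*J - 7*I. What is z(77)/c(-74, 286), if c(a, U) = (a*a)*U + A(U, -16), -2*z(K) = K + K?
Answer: -77/1648044 ≈ -4.6722e-5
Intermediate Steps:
z(K) = -K (z(K) = -(K + K)/2 = -K)
A(J, I) = J² - 7*I
c(a, U) = 112 + U² + U*a² (c(a, U) = (a*a)*U + (U² - 7*(-16)) = a²*U + (U² + 112) = U*a² + (112 + U²) = 112 + U² + U*a²)
z(77)/c(-74, 286) = (-1*77)/(112 + 286² + 286*(-74)²) = -77/(112 + 81796 + 286*5476) = -77/(112 + 81796 + 1566136) = -77/1648044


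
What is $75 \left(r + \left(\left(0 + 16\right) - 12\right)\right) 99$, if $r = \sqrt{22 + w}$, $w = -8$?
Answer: $29700 + 7425 \sqrt{14} \approx 57482.0$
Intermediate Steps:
$r = \sqrt{14}$ ($r = \sqrt{22 - 8} = \sqrt{14} \approx 3.7417$)
$75 \left(r + \left(\left(0 + 16\right) - 12\right)\right) 99 = 75 \left(\sqrt{14} + \left(\left(0 + 16\right) - 12\right)\right) 99 = 75 \left(\sqrt{14} + \left(16 - 12\right)\right) 99 = 75 \left(\sqrt{14} + 4\right) 99 = 75 \left(4 + \sqrt{14}\right) 99 = \left(300 + 75 \sqrt{14}\right) 99 = 29700 + 7425 \sqrt{14}$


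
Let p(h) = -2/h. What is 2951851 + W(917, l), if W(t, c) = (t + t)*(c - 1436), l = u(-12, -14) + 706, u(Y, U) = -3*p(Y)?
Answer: 1612114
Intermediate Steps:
u(Y, U) = 6/Y (u(Y, U) = -(-6)/Y = 6/Y)
l = 1411/2 (l = 6/(-12) + 706 = 6*(-1/12) + 706 = -½ + 706 = 1411/2 ≈ 705.50)
W(t, c) = 2*t*(-1436 + c) (W(t, c) = (2*t)*(-1436 + c) = 2*t*(-1436 + c))
2951851 + W(917, l) = 2951851 + 2*917*(-1436 + 1411/2) = 2951851 + 2*917*(-1461/2) = 2951851 - 1339737 = 1612114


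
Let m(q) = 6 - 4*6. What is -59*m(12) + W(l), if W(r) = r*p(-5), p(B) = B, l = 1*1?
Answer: 1057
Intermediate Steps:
l = 1
W(r) = -5*r (W(r) = r*(-5) = -5*r)
m(q) = -18 (m(q) = 6 - 24 = -18)
-59*m(12) + W(l) = -59*(-18) - 5*1 = 1062 - 5 = 1057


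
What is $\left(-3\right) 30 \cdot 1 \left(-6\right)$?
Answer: $540$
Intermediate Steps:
$\left(-3\right) 30 \cdot 1 \left(-6\right) = \left(-90\right) \left(-6\right) = 540$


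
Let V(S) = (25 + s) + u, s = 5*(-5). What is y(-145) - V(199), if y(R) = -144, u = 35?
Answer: -179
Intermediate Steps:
s = -25
V(S) = 35 (V(S) = (25 - 25) + 35 = 0 + 35 = 35)
y(-145) - V(199) = -144 - 1*35 = -144 - 35 = -179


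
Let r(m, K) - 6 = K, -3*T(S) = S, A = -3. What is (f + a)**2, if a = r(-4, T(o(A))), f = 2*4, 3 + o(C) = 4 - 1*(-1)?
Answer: 1600/9 ≈ 177.78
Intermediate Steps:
o(C) = 2 (o(C) = -3 + (4 - 1*(-1)) = -3 + (4 + 1) = -3 + 5 = 2)
f = 8
T(S) = -S/3
r(m, K) = 6 + K
a = 16/3 (a = 6 - 1/3*2 = 6 - 2/3 = 16/3 ≈ 5.3333)
(f + a)**2 = (8 + 16/3)**2 = (40/3)**2 = 1600/9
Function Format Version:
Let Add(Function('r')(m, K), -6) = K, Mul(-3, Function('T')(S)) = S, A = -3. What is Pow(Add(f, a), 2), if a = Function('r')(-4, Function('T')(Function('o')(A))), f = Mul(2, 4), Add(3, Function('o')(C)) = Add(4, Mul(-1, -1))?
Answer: Rational(1600, 9) ≈ 177.78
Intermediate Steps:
Function('o')(C) = 2 (Function('o')(C) = Add(-3, Add(4, Mul(-1, -1))) = Add(-3, Add(4, 1)) = Add(-3, 5) = 2)
f = 8
Function('T')(S) = Mul(Rational(-1, 3), S)
Function('r')(m, K) = Add(6, K)
a = Rational(16, 3) (a = Add(6, Mul(Rational(-1, 3), 2)) = Add(6, Rational(-2, 3)) = Rational(16, 3) ≈ 5.3333)
Pow(Add(f, a), 2) = Pow(Add(8, Rational(16, 3)), 2) = Pow(Rational(40, 3), 2) = Rational(1600, 9)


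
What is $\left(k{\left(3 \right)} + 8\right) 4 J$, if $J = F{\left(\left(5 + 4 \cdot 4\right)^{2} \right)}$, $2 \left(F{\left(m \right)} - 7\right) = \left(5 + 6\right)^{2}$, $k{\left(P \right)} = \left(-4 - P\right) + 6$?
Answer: $1890$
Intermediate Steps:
$k{\left(P \right)} = 2 - P$
$F{\left(m \right)} = \frac{135}{2}$ ($F{\left(m \right)} = 7 + \frac{\left(5 + 6\right)^{2}}{2} = 7 + \frac{11^{2}}{2} = 7 + \frac{1}{2} \cdot 121 = 7 + \frac{121}{2} = \frac{135}{2}$)
$J = \frac{135}{2} \approx 67.5$
$\left(k{\left(3 \right)} + 8\right) 4 J = \left(\left(2 - 3\right) + 8\right) 4 \cdot \frac{135}{2} = \left(-1 + 8\right) 4 \cdot \frac{135}{2} = 7 \cdot 4 \cdot \frac{135}{2} = 28 \cdot \frac{135}{2} = 1890$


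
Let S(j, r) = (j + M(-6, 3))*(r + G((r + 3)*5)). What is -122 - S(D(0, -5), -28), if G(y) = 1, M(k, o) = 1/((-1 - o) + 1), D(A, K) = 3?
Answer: -50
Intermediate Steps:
M(k, o) = -1/o (M(k, o) = 1/(-o) = -1/o)
S(j, r) = (1 + r)*(-1/3 + j) (S(j, r) = (j - 1/3)*(r + 1) = (j - 1*1/3)*(1 + r) = (j - 1/3)*(1 + r) = (-1/3 + j)*(1 + r) = (1 + r)*(-1/3 + j))
-122 - S(D(0, -5), -28) = -122 - (-1/3 + 3 - 1/3*(-28) + 3*(-28)) = -122 - (-1/3 + 3 + 28/3 - 84) = -122 - 1*(-72) = -122 + 72 = -50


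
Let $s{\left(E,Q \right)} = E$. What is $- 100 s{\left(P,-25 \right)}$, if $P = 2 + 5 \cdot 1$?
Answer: $-700$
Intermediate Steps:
$P = 7$ ($P = 2 + 5 = 7$)
$- 100 s{\left(P,-25 \right)} = \left(-100\right) 7 = -700$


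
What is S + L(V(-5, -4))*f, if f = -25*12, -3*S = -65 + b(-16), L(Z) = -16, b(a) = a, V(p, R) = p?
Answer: 4827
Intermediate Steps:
S = 27 (S = -(-65 - 16)/3 = -⅓*(-81) = 27)
f = -300
S + L(V(-5, -4))*f = 27 - 16*(-300) = 27 + 4800 = 4827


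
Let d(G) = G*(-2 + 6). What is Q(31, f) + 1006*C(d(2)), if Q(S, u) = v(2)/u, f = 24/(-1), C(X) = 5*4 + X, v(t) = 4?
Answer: 169007/6 ≈ 28168.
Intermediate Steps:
d(G) = 4*G (d(G) = G*4 = 4*G)
C(X) = 20 + X
f = -24 (f = 24*(-1) = -24)
Q(S, u) = 4/u
Q(31, f) + 1006*C(d(2)) = 4/(-24) + 1006*(20 + 4*2) = 4*(-1/24) + 1006*(20 + 8) = -⅙ + 1006*28 = -⅙ + 28168 = 169007/6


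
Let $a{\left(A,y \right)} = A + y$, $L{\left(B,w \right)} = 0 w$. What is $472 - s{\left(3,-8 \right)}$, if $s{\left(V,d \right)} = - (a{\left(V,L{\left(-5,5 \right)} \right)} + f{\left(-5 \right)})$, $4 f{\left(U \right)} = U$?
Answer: $\frac{1895}{4} \approx 473.75$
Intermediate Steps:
$L{\left(B,w \right)} = 0$
$f{\left(U \right)} = \frac{U}{4}$
$s{\left(V,d \right)} = \frac{5}{4} - V$ ($s{\left(V,d \right)} = - (\left(V + 0\right) + \frac{1}{4} \left(-5\right)) = - (V - \frac{5}{4}) = - (- \frac{5}{4} + V) = \frac{5}{4} - V$)
$472 - s{\left(3,-8 \right)} = 472 - \left(\frac{5}{4} - 3\right) = 472 - - \frac{7}{4} = 472 + \frac{7}{4} = \frac{1895}{4}$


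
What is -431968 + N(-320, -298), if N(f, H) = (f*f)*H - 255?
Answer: -30947423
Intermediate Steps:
N(f, H) = -255 + H*f² (N(f, H) = f²*H - 255 = H*f² - 255 = -255 + H*f²)
-431968 + N(-320, -298) = -431968 + (-255 - 298*(-320)²) = -431968 + (-255 - 298*102400) = -431968 + (-255 - 30515200) = -431968 - 30515455 = -30947423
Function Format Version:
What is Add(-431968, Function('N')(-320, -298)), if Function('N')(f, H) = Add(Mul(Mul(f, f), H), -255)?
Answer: -30947423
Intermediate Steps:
Function('N')(f, H) = Add(-255, Mul(H, Pow(f, 2))) (Function('N')(f, H) = Add(Mul(Pow(f, 2), H), -255) = Add(Mul(H, Pow(f, 2)), -255) = Add(-255, Mul(H, Pow(f, 2))))
Add(-431968, Function('N')(-320, -298)) = Add(-431968, Add(-255, Mul(-298, Pow(-320, 2)))) = Add(-431968, Add(-255, Mul(-298, 102400))) = Add(-431968, Add(-255, -30515200)) = Add(-431968, -30515455) = -30947423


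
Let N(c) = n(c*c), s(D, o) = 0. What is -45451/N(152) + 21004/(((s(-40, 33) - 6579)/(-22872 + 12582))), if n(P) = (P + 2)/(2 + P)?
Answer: -27630323/2193 ≈ -12599.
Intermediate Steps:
n(P) = 1 (n(P) = (2 + P)/(2 + P) = 1)
N(c) = 1
-45451/N(152) + 21004/(((s(-40, 33) - 6579)/(-22872 + 12582))) = -45451/1 + 21004/(((0 - 6579)/(-22872 + 12582))) = -45451*1 + 21004/((-6579/(-10290))) = -45451 + 21004/((-6579*(-1/10290))) = -45451 + 21004/(2193/3430) = -45451 + 21004*(3430/2193) = -45451 + 72043720/2193 = -27630323/2193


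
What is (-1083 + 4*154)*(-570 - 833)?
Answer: 655201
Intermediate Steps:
(-1083 + 4*154)*(-570 - 833) = (-1083 + 616)*(-1403) = -467*(-1403) = 655201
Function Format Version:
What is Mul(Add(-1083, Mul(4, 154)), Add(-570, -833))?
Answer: 655201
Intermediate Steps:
Mul(Add(-1083, Mul(4, 154)), Add(-570, -833)) = Mul(Add(-1083, 616), -1403) = Mul(-467, -1403) = 655201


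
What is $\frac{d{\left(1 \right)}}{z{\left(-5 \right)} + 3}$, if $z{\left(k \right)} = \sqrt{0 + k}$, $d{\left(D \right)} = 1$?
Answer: $\frac{3}{14} - \frac{i \sqrt{5}}{14} \approx 0.21429 - 0.15972 i$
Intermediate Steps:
$z{\left(k \right)} = \sqrt{k}$
$\frac{d{\left(1 \right)}}{z{\left(-5 \right)} + 3} = 1 \frac{1}{\sqrt{-5} + 3} = 1 \frac{1}{i \sqrt{5} + 3} = 1 \frac{1}{3 + i \sqrt{5}} = \frac{1}{3 + i \sqrt{5}}$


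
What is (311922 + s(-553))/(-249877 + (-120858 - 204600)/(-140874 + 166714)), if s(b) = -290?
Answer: -4026285440/3228573569 ≈ -1.2471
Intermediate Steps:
(311922 + s(-553))/(-249877 + (-120858 - 204600)/(-140874 + 166714)) = (311922 - 290)/(-249877 + (-120858 - 204600)/(-140874 + 166714)) = 311632/(-249877 - 325458/25840) = 311632/(-249877 - 325458*1/25840) = 311632/(-249877 - 162729/12920) = 311632/(-3228573569/12920) = 311632*(-12920/3228573569) = -4026285440/3228573569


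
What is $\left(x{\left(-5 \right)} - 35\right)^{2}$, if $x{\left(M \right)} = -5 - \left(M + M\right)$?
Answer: $900$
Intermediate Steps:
$x{\left(M \right)} = -5 - 2 M$
$\left(x{\left(-5 \right)} - 35\right)^{2} = \left(\left(-5 - -10\right) - 35\right)^{2} = \left(\left(-5 + 10\right) - 35\right)^{2} = \left(5 - 35\right)^{2} = \left(-30\right)^{2} = 900$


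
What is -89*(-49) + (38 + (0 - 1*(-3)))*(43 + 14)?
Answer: 6698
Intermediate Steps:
-89*(-49) + (38 + (0 - 1*(-3)))*(43 + 14) = 4361 + (38 + (0 + 3))*57 = 4361 + (38 + 3)*57 = 4361 + 41*57 = 4361 + 2337 = 6698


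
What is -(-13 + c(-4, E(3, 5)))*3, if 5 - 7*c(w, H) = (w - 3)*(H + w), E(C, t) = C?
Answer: 279/7 ≈ 39.857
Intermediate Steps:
c(w, H) = 5/7 - (-3 + w)*(H + w)/7 (c(w, H) = 5/7 - (w - 3)*(H + w)/7 = 5/7 - (-3 + w)*(H + w)/7)
-(-13 + c(-4, E(3, 5)))*3 = -(-13 + (5/7 - 1/7*(-4)**2 + (3/7)*3 + (3/7)*(-4) - 1/7*3*(-4)))*3 = -(-13 + (5/7 - 1/7*16 + 9/7 - 12/7 + 12/7))*3 = -(-13 + (5/7 - 16/7 + 9/7 - 12/7 + 12/7))*3 = -(-13 - 2/7)*3 = -(-93)*3/7 = -1*(-279/7) = 279/7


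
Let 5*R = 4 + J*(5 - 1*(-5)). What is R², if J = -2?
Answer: 256/25 ≈ 10.240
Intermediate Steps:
R = -16/5 (R = (4 - 2*(5 - 1*(-5)))/5 = (4 - 2*(5 + 5))/5 = (4 - 2*10)/5 = (4 - 20)/5 = (⅕)*(-16) = -16/5 ≈ -3.2000)
R² = (-16/5)² = 256/25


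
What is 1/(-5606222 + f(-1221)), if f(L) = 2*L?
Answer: -1/5608664 ≈ -1.7830e-7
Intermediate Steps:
1/(-5606222 + f(-1221)) = 1/(-5606222 + 2*(-1221)) = 1/(-5606222 - 2442) = 1/(-5608664) = -1/5608664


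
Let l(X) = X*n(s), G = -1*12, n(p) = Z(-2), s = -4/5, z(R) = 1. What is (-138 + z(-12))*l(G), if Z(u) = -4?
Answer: -6576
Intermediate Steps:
s = -4/5 (s = -4*1/5 = -4/5 ≈ -0.80000)
n(p) = -4
G = -12
l(X) = -4*X (l(X) = X*(-4) = -4*X)
(-138 + z(-12))*l(G) = (-138 + 1)*(-4*(-12)) = -137*48 = -6576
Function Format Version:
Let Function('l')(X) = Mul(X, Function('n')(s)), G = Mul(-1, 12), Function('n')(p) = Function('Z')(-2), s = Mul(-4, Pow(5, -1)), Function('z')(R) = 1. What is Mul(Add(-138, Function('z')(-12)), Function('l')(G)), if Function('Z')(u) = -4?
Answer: -6576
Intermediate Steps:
s = Rational(-4, 5) (s = Mul(-4, Rational(1, 5)) = Rational(-4, 5) ≈ -0.80000)
Function('n')(p) = -4
G = -12
Function('l')(X) = Mul(-4, X) (Function('l')(X) = Mul(X, -4) = Mul(-4, X))
Mul(Add(-138, Function('z')(-12)), Function('l')(G)) = Mul(Add(-138, 1), Mul(-4, -12)) = Mul(-137, 48) = -6576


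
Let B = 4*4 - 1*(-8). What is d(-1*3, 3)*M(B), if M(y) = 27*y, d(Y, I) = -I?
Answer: -1944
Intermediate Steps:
B = 24 (B = 16 + 8 = 24)
d(-1*3, 3)*M(B) = (-1*3)*(27*24) = -3*648 = -1944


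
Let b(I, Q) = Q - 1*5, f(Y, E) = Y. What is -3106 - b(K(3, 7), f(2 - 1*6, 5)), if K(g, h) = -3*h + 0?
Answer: -3097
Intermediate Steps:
K(g, h) = -3*h
b(I, Q) = -5 + Q (b(I, Q) = Q - 5 = -5 + Q)
-3106 - b(K(3, 7), f(2 - 1*6, 5)) = -3106 - (-5 + (2 - 1*6)) = -3106 - (-5 + (2 - 6)) = -3106 - (-5 - 4) = -3106 - 1*(-9) = -3106 + 9 = -3097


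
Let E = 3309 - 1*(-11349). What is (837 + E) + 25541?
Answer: 41036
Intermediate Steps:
E = 14658 (E = 3309 + 11349 = 14658)
(837 + E) + 25541 = (837 + 14658) + 25541 = 15495 + 25541 = 41036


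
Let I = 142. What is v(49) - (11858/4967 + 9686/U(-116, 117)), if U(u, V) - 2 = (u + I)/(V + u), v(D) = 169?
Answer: -12469271/69538 ≈ -179.32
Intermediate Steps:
U(u, V) = 2 + (142 + u)/(V + u) (U(u, V) = 2 + (u + 142)/(V + u) = 2 + (142 + u)/(V + u))
v(49) - (11858/4967 + 9686/U(-116, 117)) = 169 - (11858/4967 + 9686/(((142 + 2*117 + 3*(-116))/(117 - 116)))) = 169 - (11858*(1/4967) + 9686/(((142 + 234 - 348)/1))) = 169 - (11858/4967 + 9686/((1*28))) = 169 - (11858/4967 + 9686/28) = 169 - (11858/4967 + 9686*(1/28)) = 169 - (11858/4967 + 4843/14) = 169 - 1*24221193/69538 = 169 - 24221193/69538 = -12469271/69538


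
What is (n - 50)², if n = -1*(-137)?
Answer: 7569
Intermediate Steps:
n = 137
(n - 50)² = (137 - 50)² = 87² = 7569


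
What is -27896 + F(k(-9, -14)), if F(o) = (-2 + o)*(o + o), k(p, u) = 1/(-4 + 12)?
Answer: -892687/32 ≈ -27896.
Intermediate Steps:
k(p, u) = 1/8
F(o) = 2*o*(-2 + o) (F(o) = (-2 + o)*(2*o) = 2*o*(-2 + o))
-27896 + F(k(-9, -14)) = -27896 + 2*(1/8)*(-2 + 1/8) = -27896 + 2*(1/8)*(-15/8) = -27896 - 15/32 = -892687/32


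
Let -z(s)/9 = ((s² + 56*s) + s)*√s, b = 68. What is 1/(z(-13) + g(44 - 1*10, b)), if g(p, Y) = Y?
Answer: 17/86132344 - 1287*I*√13/86132344 ≈ 1.9737e-7 - 5.3875e-5*I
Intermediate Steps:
z(s) = -9*√s*(s² + 57*s) (z(s) = -9*((s² + 56*s) + s)*√s = -9*(s² + 57*s)*√s = -9*√s*(s² + 57*s))
1/(z(-13) + g(44 - 1*10, b)) = 1/(9*(-13)^(3/2)*(-57 - 1*(-13)) + 68) = 1/(9*(-13*I*√13)*(-57 + 13) + 68) = 1/(9*(-13*I*√13)*(-44) + 68) = 1/(5148*I*√13 + 68) = 1/(68 + 5148*I*√13)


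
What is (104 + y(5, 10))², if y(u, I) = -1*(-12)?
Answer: 13456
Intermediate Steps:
y(u, I) = 12
(104 + y(5, 10))² = (104 + 12)² = 116² = 13456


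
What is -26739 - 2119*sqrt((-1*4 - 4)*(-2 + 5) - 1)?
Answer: -26739 - 10595*I ≈ -26739.0 - 10595.0*I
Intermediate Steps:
-26739 - 2119*sqrt((-1*4 - 4)*(-2 + 5) - 1) = -26739 - 2119*sqrt((-4 - 4)*3 - 1) = -26739 - 2119*sqrt(-8*3 - 1) = -26739 - 2119*sqrt(-24 - 1) = -26739 - 2119*sqrt(-25) = -26739 - 2119*5*I = -26739 - 10595*I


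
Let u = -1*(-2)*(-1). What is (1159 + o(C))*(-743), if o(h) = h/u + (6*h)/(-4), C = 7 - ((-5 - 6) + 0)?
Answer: -834389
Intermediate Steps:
C = 18 (C = 7 - (-11 + 0) = 7 - 1*(-11) = 7 + 11 = 18)
u = -2 (u = 2*(-1) = -2)
o(h) = -2*h (o(h) = h/(-2) + (6*h)/(-4) = h*(-½) + (6*h)*(-¼) = -h/2 - 3*h/2 = -2*h)
(1159 + o(C))*(-743) = (1159 - 2*18)*(-743) = (1159 - 36)*(-743) = 1123*(-743) = -834389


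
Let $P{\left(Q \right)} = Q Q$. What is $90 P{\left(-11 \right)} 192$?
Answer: $2090880$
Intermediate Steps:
$P{\left(Q \right)} = Q^{2}$
$90 P{\left(-11 \right)} 192 = 90 \left(-11\right)^{2} \cdot 192 = 90 \cdot 121 \cdot 192 = 10890 \cdot 192 = 2090880$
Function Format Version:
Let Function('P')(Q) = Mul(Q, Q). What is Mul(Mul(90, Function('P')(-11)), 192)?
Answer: 2090880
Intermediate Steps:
Function('P')(Q) = Pow(Q, 2)
Mul(Mul(90, Function('P')(-11)), 192) = Mul(Mul(90, Pow(-11, 2)), 192) = Mul(Mul(90, 121), 192) = Mul(10890, 192) = 2090880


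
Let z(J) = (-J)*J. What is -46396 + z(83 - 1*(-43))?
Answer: -62272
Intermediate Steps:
z(J) = -J²
-46396 + z(83 - 1*(-43)) = -46396 - (83 - 1*(-43))² = -46396 - (83 + 43)² = -46396 - 1*126² = -46396 - 1*15876 = -46396 - 15876 = -62272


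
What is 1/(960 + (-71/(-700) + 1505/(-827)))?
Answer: 578900/554749217 ≈ 0.0010435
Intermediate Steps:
1/(960 + (-71/(-700) + 1505/(-827))) = 1/(960 + (-71*(-1/700) + 1505*(-1/827))) = 1/(960 + (71/700 - 1505/827)) = 1/(960 - 994783/578900) = 1/(554749217/578900) = 578900/554749217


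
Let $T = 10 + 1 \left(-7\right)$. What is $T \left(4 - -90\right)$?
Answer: $282$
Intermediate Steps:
$T = 3$ ($T = 10 - 7 = 3$)
$T \left(4 - -90\right) = 3 \left(4 - -90\right) = 3 \left(4 + 90\right) = 3 \cdot 94 = 282$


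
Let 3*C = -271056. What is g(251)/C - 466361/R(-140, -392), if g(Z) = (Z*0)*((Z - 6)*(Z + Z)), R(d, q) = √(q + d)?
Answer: 66623*I*√133/38 ≈ 20219.0*I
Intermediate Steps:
C = -90352 (C = (⅓)*(-271056) = -90352)
R(d, q) = √(d + q)
g(Z) = 0 (g(Z) = 0*((-6 + Z)*(2*Z)) = 0*(2*Z*(-6 + Z)) = 0)
g(251)/C - 466361/R(-140, -392) = 0/(-90352) - 466361/√(-140 - 392) = 0*(-1/90352) - 466361*(-I*√133/266) = 0 - 466361*(-I*√133/266) = 0 - (-66623)*I*√133/38 = 0 + 66623*I*√133/38 = 66623*I*√133/38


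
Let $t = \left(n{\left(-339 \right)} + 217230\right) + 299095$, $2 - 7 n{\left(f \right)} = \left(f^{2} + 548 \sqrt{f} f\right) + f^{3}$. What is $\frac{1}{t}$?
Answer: $\frac{99067675}{604781661293067} - \frac{433468 i \sqrt{339}}{604781661293067} \approx 1.6381 \cdot 10^{-7} - 1.3196 \cdot 10^{-8} i$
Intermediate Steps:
$n{\left(f \right)} = \frac{2}{7} - \frac{548 f^{\frac{3}{2}}}{7} - \frac{f^{2}}{7} - \frac{f^{3}}{7}$ ($n{\left(f \right)} = \frac{2}{7} - \frac{\left(f^{2} + 548 \sqrt{f} f\right) + f^{3}}{7} = \frac{2}{7} - \frac{\left(f^{2} + 548 f^{\frac{3}{2}}\right) + f^{3}}{7} = \frac{2}{7} - \frac{f^{2} + f^{3} + 548 f^{\frac{3}{2}}}{7} = \frac{2}{7} - \left(\frac{f^{2}}{7} + \frac{f^{3}}{7} + \frac{548 f^{\frac{3}{2}}}{7}\right) = \frac{2}{7} - \frac{548 f^{\frac{3}{2}}}{7} - \frac{f^{2}}{7} - \frac{f^{3}}{7}$)
$t = \frac{42457575}{7} + \frac{185772 i \sqrt{339}}{7}$ ($t = \left(\left(\frac{2}{7} - \frac{548 \left(-339\right)^{\frac{3}{2}}}{7} - \frac{\left(-339\right)^{2}}{7} - \frac{\left(-339\right)^{3}}{7}\right) + 217230\right) + 299095 = \left(\left(\frac{2}{7} - \frac{548 \left(- 339 i \sqrt{339}\right)}{7} - \frac{114921}{7} - - \frac{38958219}{7}\right) + 217230\right) + 299095 = \left(\left(\frac{2}{7} + \frac{185772 i \sqrt{339}}{7} - \frac{114921}{7} + \frac{38958219}{7}\right) + 217230\right) + 299095 = \left(\left(\frac{38843300}{7} + \frac{185772 i \sqrt{339}}{7}\right) + 217230\right) + 299095 = \left(\frac{40363910}{7} + \frac{185772 i \sqrt{339}}{7}\right) + 299095 = \frac{42457575}{7} + \frac{185772 i \sqrt{339}}{7} \approx 6.0654 \cdot 10^{6} + 4.8863 \cdot 10^{5} i$)
$\frac{1}{t} = \frac{1}{\frac{42457575}{7} + \frac{185772 i \sqrt{339}}{7}}$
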